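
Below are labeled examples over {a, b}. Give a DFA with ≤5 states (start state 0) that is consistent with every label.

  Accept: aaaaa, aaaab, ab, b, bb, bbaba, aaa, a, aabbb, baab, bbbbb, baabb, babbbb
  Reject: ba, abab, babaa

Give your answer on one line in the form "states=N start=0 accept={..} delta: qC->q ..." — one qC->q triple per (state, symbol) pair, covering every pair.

states=4 start=0 accept={0,1} delta: 0a->0 0b->1 1a->2 1b->1 2a->0 2b->3 3a->1 3b->0

State merging on the prefix tree: take the shortest (then alphabetical) example prefix whose next move is undefined and point that move at state 0, else 1, else 2, ...; a target is out if some Accept/Reject pair would then sit in one state with the same input left (inseparable). If every existing state is out, open a new one.
a: 0a undefined. 0a->0: ok.
b: 0b undefined. 0b->0: no, aaaaa/ba meet in 0. Open state 1: 0b->1.
ba: 1a undefined. 1a->0: no, aaaaa/ba meet in 0. 1a->1: no, aaaab/ba meet in 1. Open state 2: 1a->2.
bb: 1b undefined. 1b->0: no, bbaba/ba meet in 2. 1b->1: ok.
baa: 2a undefined. 2a->0: ok.
bab: 2b undefined. 2b->0: no, aaaaa/abab meet in 0. 2b->1: no, aaaaa/babaa meet in 0. 2b->2: no, aaaaa/babaa meet in 0. Open state 3: 2b->3.
baba: 3a undefined. 3a->0: no, aaaaa/babaa meet in 0. 3a->1: ok.
babb: 3b undefined. 3b->0: ok.
All examples now run through 4 states with every (state, symbol) defined. Accept strings end in {0,1}, Reject strings end in {2,3}; accept={0,1}.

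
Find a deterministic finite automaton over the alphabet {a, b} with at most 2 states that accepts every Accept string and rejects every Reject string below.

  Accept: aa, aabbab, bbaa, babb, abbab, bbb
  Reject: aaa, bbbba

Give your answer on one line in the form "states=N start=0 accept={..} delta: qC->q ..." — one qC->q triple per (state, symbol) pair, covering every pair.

Fold the examples into a partial DFA from state 0: repeatedly fix the first undefined (state, symbol) met by the shortest-then-alphabetical prefix, trying targets in increasing order and rejecting any under which an Accept and a Reject string meet in one state with the same remainder; add a state when all current targets are rejected. Accepting states are where Accept strings end.
a: 0a undefined. 0a->0: no, aa/aaa meet in 0. Open state 1: 0a->1.
b: 0b undefined. 0b->0: ok.
aa: 1a undefined. 1a->0: ok.
ab: 1b undefined. 1b->0: ok.
All examples now run through 2 states with every (state, symbol) defined. Accept strings end in {0}, Reject strings end in {1}; accept={0}.

states=2 start=0 accept={0} delta: 0a->1 0b->0 1a->0 1b->0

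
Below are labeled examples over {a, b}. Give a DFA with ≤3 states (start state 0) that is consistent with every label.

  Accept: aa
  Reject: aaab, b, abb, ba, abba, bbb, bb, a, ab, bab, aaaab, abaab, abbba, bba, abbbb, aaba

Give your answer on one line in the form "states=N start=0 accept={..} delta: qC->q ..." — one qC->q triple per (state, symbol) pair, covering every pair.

states=3 start=0 accept={2} delta: 0a->1 0b->0 1a->2 1b->0 2a->0 2b->0

State merging on the prefix tree: take the shortest (then alphabetical) example prefix whose next move is undefined and point that move at state 0, else 1, else 2, ...; a target is out if some Accept/Reject pair would then sit in one state with the same input left (inseparable). If every existing state is out, open a new one.
a: 0a undefined. 0a->0: no, aa/a meet in 0. Open state 1: 0a->1.
b: 0b undefined. 0b->0: ok.
aa: 1a undefined. 1a->0: no, aa/b meet in 0. 1a->1: no, aa/ba meet in 1. Open state 2: 1a->2.
ab: 1b undefined. 1b->0: ok.
aaa: 2a undefined. 2a->0: ok.
aab: 2b undefined. 2b->0: ok.
All examples now run through 3 states with every (state, symbol) defined. Accept strings end in {2}, Reject strings end in {0,1}; accept={2}.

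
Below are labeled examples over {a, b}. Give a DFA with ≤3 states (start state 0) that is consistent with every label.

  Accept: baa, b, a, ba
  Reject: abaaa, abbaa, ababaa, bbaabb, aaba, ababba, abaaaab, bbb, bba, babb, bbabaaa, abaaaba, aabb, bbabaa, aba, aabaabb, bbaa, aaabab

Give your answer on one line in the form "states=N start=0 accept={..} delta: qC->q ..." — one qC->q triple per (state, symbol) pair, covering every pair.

states=3 start=0 accept={1} delta: 0a->1 0b->1 1a->1 1b->2 2a->2 2b->2

State merging on the prefix tree: take the shortest (then alphabetical) example prefix whose next move is undefined and point that move at state 0, else 1, else 2, ...; a target is out if some Accept/Reject pair would then sit in one state with the same input left (inseparable). If every existing state is out, open a new one.
a: 0a undefined. 0a->0: no, ba/aaba meet in 0 with "ba" left. Open state 1: 0a->1.
b: 0b undefined. 0b->0: no, baa/bbaa meet in 1 with "a" left. 0b->1: ok.
aa: 1a undefined. 1a->0: no, ba/aaba meet in 0. 1a->1: ok.
ab: 1b undefined. 1b->0: no, baa/abaaa meet in 1. 1b->1: no, baa/abaaa meet in 1. Open state 2: 1b->2.
aba: 2a undefined. 2a->0: no, baa/abaaa meet in 1. 2a->1: no, baa/abaaa meet in 1. 2a->2: ok.
abb: 2b undefined. 2b->0: no, baa/abbaa meet in 1. 2b->1: no, baa/abbaa meet in 1. 2b->2: ok.
All examples now run through 3 states with every (state, symbol) defined. Accept strings end in {1}, Reject strings end in {2}; accept={1}.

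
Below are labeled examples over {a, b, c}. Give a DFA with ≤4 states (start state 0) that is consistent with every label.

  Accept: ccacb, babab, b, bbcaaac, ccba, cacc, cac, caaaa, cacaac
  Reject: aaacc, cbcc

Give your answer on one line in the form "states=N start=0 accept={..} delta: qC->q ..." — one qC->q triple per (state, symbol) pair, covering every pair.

Fold the examples into a partial DFA from state 0: repeatedly fix the first undefined (state, symbol) met by the shortest-then-alphabetical prefix, trying targets in increasing order and rejecting any under which an Accept and a Reject string meet in one state with the same remainder; add a state when all current targets are rejected. Accepting states are where Accept strings end.
a: 0a undefined. 0a->0: ok.
b: 0b undefined. 0b->0: ok.
c: 0c undefined. 0c->0: no, ccacb/aaacc meet in 0. Open state 1: 0c->1.
ca: 1a undefined. 1a->0: no, cacc/aaacc meet in 1 with "c" left. 1a->1: no, bbcaaac/aaacc meet in 1 with "c" left. Open state 2: 1a->2.
cb: 1b undefined. 1b->0: ok.
cc: 1c undefined. 1c->0: no, ccacb/aaacc meet in 0. 1c->1: ok.
caa: 2a undefined. 2a->0: no, bbcaaac/aaacc meet in 1. 2a->1: no, caaaa/aaacc meet in 1. 2a->2: ok.
cac: 2c undefined. 2c->0: no, cacc/aaacc meet in 1. 2c->1: no, bbcaaac/aaacc meet in 1. 2c->2: ok.
ccacb: 2b undefined. 2b->0: ok.
All examples now run through 3 states with every (state, symbol) defined. Accept strings end in {0,2}, Reject strings end in {1}; accept={0,2}.

states=3 start=0 accept={0,2} delta: 0a->0 0b->0 0c->1 1a->2 1b->0 1c->1 2a->2 2b->0 2c->2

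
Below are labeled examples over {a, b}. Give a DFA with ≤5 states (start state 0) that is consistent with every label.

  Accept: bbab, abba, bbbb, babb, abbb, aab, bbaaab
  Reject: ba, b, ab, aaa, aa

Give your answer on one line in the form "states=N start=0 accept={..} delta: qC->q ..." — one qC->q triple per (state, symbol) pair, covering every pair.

Fold the examples into a partial DFA from state 0: repeatedly fix the first undefined (state, symbol) met by the shortest-then-alphabetical prefix, trying targets in increasing order and rejecting any under which an Accept and a Reject string meet in one state with the same remainder; add a state when all current targets are rejected. Accepting states are where Accept strings end.
a: 0a undefined. 0a->0: no, aab/b meet in 0 with "b" left. Open state 1: 0a->1.
b: 0b undefined. 0b->0: no, bbab/ab meet in 1 with "b" left. 0b->1: ok.
aa: 1a undefined. 1a->0: no, babb/ab meet in 1 with "b" left. 1a->1: no, aab/ab meet in 1 with "b" left. Open state 2: 1a->2.
ab: 1b undefined. 1b->0: no, bbab/ab meet in 0. 1b->1: no, abba/ba meet in 2. 1b->2: ok.
aaa: 2a undefined. 2a->0: no, bbab/b meet in 1. 2a->1: no, bbab/ba meet in 2. 2a->2: ok.
aab: 2b undefined. 2b->0: no, abba/b meet in 1. 2b->1: no, bbab/b meet in 1. 2b->2: no, bbab/ba meet in 2. Open state 3: 2b->3.
abba: 3a undefined. 3a->0: ok.
abbb: 3b undefined. 3b->0: ok.
All examples now run through 4 states with every (state, symbol) defined. Accept strings end in {0,3}, Reject strings end in {1,2}; accept={0,3}.

states=4 start=0 accept={0,3} delta: 0a->1 0b->1 1a->2 1b->2 2a->2 2b->3 3a->0 3b->0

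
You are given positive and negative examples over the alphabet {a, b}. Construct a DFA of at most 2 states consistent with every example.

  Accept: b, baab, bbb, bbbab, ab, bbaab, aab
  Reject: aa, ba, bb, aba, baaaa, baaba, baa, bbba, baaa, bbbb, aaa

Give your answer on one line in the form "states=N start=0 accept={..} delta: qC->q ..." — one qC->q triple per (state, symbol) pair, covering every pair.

states=2 start=0 accept={1} delta: 0a->0 0b->1 1a->0 1b->0

Fold the examples into a partial DFA from state 0: repeatedly fix the first undefined (state, symbol) met by the shortest-then-alphabetical prefix, trying targets in increasing order and rejecting any under which an Accept and a Reject string meet in one state with the same remainder; add a state when all current targets are rejected. Accepting states are where Accept strings end.
a: 0a undefined. 0a->0: ok.
b: 0b undefined. 0b->0: no, b/aa meet in 0. Open state 1: 0b->1.
ba: 1a undefined. 1a->0: ok.
bb: 1b undefined. 1b->0: ok.
All examples now run through 2 states with every (state, symbol) defined. Accept strings end in {1}, Reject strings end in {0}; accept={1}.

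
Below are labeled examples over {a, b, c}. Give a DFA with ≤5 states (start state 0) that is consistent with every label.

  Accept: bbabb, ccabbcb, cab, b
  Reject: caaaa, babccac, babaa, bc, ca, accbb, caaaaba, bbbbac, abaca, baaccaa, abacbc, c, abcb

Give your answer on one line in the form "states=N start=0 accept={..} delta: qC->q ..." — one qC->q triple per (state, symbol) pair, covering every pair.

State merging on the prefix tree: take the shortest (then alphabetical) example prefix whose next move is undefined and point that move at state 0, else 1, else 2, ...; a target is out if some Accept/Reject pair would then sit in one state with the same input left (inseparable). If every existing state is out, open a new one.
a: 0a undefined. 0a->0: ok.
b: 0b undefined. 0b->0: no, bbabb/babaa meet in 0. Open state 1: 0b->1.
c: 0c undefined. 0c->0: ok.
ba: 1a undefined. 1a->0: ok.
bb: 1b undefined. 1b->0: no, bbabb/caaaa meet in 0. 1b->1: no, bbabb/accbb meet in 1. Open state 2: 1b->2.
bc: 1c undefined. 1c->0: no, cab/abcb meet in 1. 1c->1: no, cab/bc meet in 1. 1c->2: ok.
bba: 2a undefined. 2a->0: no, bbabb/bc meet in 2. 2a->1: no, bbabb/abcb meet in 2 with "b" left. 2a->2: ok.
bbb: 2b undefined. 2b->0: ok.
babcc: 2c undefined. 2c->0: ok.
All examples now run through 3 states with every (state, symbol) defined. Accept strings end in {1}, Reject strings end in {0,2}; accept={1}.

states=3 start=0 accept={1} delta: 0a->0 0b->1 0c->0 1a->0 1b->2 1c->2 2a->2 2b->0 2c->0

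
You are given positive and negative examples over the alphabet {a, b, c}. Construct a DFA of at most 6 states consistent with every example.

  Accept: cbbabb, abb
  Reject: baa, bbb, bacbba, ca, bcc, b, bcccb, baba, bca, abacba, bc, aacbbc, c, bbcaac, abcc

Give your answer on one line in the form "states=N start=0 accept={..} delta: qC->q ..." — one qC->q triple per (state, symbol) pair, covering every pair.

states=3 start=0 accept={2} delta: 0a->0 0b->1 0c->0 1a->0 1b->2 1c->0 2a->0 2b->0 2c->0

State merging on the prefix tree: take the shortest (then alphabetical) example prefix whose next move is undefined and point that move at state 0, else 1, else 2, ...; a target is out if some Accept/Reject pair would then sit in one state with the same input left (inseparable). If every existing state is out, open a new one.
a: 0a undefined. 0a->0: ok.
b: 0b undefined. 0b->0: no, abb/baa meet in 0. Open state 1: 0b->1.
c: 0c undefined. 0c->0: ok.
ba: 1a undefined. 1a->0: ok.
bb: 1b undefined. 1b->0: no, cbbabb/baa meet in 0. 1b->1: no, cbbabb/bbb meet in 1. Open state 2: 1b->2.
bc: 1c undefined. 1c->0: ok.
bbb: 2b undefined. 2b->0: ok.
bbc: 2c undefined. 2c->0: ok.
cbba: 2a undefined. 2a->0: ok.
All examples now run through 3 states with every (state, symbol) defined. Accept strings end in {2}, Reject strings end in {0,1}; accept={2}.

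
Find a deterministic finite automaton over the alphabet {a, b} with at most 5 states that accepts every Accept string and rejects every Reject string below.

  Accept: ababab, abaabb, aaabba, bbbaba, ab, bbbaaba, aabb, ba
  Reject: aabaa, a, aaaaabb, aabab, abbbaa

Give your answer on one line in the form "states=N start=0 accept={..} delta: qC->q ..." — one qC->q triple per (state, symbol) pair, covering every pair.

states=5 start=0 accept={0,2,4} delta: 0a->1 0b->1 1a->0 1b->2 2a->1 2b->3 3a->4 3b->1 4a->0 4b->1

Grow the machine one transition at a time. Run the examples from 0; the earliest place one falls off (shortest prefix, ties alphabetical) gets sent to the lowest-numbered state that keeps every Accept/Reject pair distinguishable — a pair clashes when both reach the same state with identical unread suffix — and to a fresh state only if none does.
a: 0a undefined. 0a->0: no, aabb/aaaaabb meet in 0 with "bb" left. Open state 1: 0a->1.
b: 0b undefined. 0b->0: no, ba/a meet in 1. 0b->1: ok.
aa: 1a undefined. 1a->0: ok.
ab: 1b undefined. 1b->0: no, ababab/abbbaa meet in 0. 1b->1: no, ababab/aabaa meet in 1. Open state 2: 1b->2.
aba: 2a undefined. 2a->0: no, ababab/aabaa meet in 1. 2a->1: ok.
abb: 2b undefined. 2b->0: no, aaabba/aabaa meet in 1. 2b->1: no, aaabba/abbbaa meet in 0. 2b->2: no, ababab/aaaaabb meet in 2. Open state 3: 2b->3.
abbb: 3b undefined. 3b->0: no, ba/abbbaa meet in 0. 3b->1: ok.
bbba: 3a undefined. 3a->0: no, bbbaaba/aabaa meet in 1. 3a->1: no, aaabba/aabaa meet in 1. 3a->2: no, bbbaaba/aabaa meet in 1. 3a->3: no, aaabba/aaaaabb meet in 3. Open state 4: 3a->4.
bbbaa: 4a undefined. 4a->0: ok.
bbbab: 4b undefined. 4b->0: no, bbbaba/aabaa meet in 1. 4b->1: ok.
All examples now run through 5 states with every (state, symbol) defined. Accept strings end in {0,2,4}, Reject strings end in {1,3}; accept={0,2,4}.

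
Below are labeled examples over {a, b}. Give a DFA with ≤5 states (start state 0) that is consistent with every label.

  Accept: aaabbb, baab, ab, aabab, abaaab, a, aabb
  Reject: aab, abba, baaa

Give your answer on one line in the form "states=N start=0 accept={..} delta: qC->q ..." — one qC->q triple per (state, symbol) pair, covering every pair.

states=4 start=0 accept={0,1} delta: 0a->1 0b->1 1a->2 1b->0 2a->1 2b->3 3a->0 3b->0

State merging on the prefix tree: take the shortest (then alphabetical) example prefix whose next move is undefined and point that move at state 0, else 1, else 2, ...; a target is out if some Accept/Reject pair would then sit in one state with the same input left (inseparable). If every existing state is out, open a new one.
a: 0a undefined. 0a->0: no, ab/aab meet in 0 with "b" left. Open state 1: 0a->1.
b: 0b undefined. 0b->0: no, baab/aab meet in 1 with "ab" left. 0b->1: ok.
aa: 1a undefined. 1a->0: no, aabab/aab meet in 1. 1a->1: no, baab/aab meet in 1 with "b" left. Open state 2: 1a->2.
ab: 1b undefined. 1b->0: ok.
aaa: 2a undefined. 2a->0: no, aaabbb/baaa meet in 1. 2a->1: ok.
aab: 2b undefined. 2b->0: no, aaabbb/aab meet in 0. 2b->1: no, aabab/aab meet in 1. 2b->2: no, aabb/aab meet in 2. Open state 3: 2b->3.
aaba: 3a undefined. 3a->0: ok.
aabb: 3b undefined. 3b->0: ok.
All examples now run through 4 states with every (state, symbol) defined. Accept strings end in {0,1}, Reject strings end in {2,3}; accept={0,1}.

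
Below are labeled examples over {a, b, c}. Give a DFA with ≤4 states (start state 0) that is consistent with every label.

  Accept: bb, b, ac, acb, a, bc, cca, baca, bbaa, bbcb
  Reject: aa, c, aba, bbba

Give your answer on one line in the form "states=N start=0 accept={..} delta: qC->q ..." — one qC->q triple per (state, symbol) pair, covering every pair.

Grow the machine one transition at a time. Run the examples from 0; the earliest place one falls off (shortest prefix, ties alphabetical) gets sent to the lowest-numbered state that keeps every Accept/Reject pair distinguishable — a pair clashes when both reach the same state with identical unread suffix — and to a fresh state only if none does.
a: 0a undefined. 0a->0: no, ac/c meet in 0 with "c" left. Open state 1: 0a->1.
b: 0b undefined. 0b->0: no, a/bbba meet in 1. 0b->1: ok.
c: 0c undefined. 0c->0: ok.
aa: 1a undefined. 1a->0: ok.
ab: 1b undefined. 1b->0: no, bb/aa meet in 0. 1b->1: ok.
ac: 1c undefined. 1c->0: no, ac/aa meet in 0. 1c->1: ok.
All examples now run through 2 states with every (state, symbol) defined. Accept strings end in {1}, Reject strings end in {0}; accept={1}.

states=2 start=0 accept={1} delta: 0a->1 0b->1 0c->0 1a->0 1b->1 1c->1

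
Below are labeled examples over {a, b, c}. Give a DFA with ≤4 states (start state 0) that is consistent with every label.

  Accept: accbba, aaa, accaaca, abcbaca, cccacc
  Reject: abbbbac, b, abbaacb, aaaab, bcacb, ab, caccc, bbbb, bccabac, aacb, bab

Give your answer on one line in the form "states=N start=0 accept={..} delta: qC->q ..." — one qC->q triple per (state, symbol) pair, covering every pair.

states=2 start=0 accept={0} delta: 0a->0 0b->1 0c->1 1a->0 1b->1 1c->0

State merging on the prefix tree: take the shortest (then alphabetical) example prefix whose next move is undefined and point that move at state 0, else 1, else 2, ...; a target is out if some Accept/Reject pair would then sit in one state with the same input left (inseparable). If every existing state is out, open a new one.
a: 0a undefined. 0a->0: ok.
b: 0b undefined. 0b->0: no, aaa/b meet in 0. Open state 1: 0b->1.
c: 0c undefined. 0c->0: no, aaa/caccc meet in 0. 0c->1: ok.
ba: 1a undefined. 1a->0: ok.
bb: 1b undefined. 1b->0: no, aaa/abbaacb meet in 0. 1b->1: ok.
bc: 1c undefined. 1c->0: ok.
All examples now run through 2 states with every (state, symbol) defined. Accept strings end in {0}, Reject strings end in {1}; accept={0}.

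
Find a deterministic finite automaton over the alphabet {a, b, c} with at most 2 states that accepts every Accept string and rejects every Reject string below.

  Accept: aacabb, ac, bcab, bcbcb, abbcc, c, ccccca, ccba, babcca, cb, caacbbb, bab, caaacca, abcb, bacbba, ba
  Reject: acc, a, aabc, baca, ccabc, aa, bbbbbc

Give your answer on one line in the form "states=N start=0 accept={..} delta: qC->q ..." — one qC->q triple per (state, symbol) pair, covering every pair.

states=2 start=0 accept={1} delta: 0a->0 0b->1 0c->1 1a->1 1b->1 1c->0

State merging on the prefix tree: take the shortest (then alphabetical) example prefix whose next move is undefined and point that move at state 0, else 1, else 2, ...; a target is out if some Accept/Reject pair would then sit in one state with the same input left (inseparable). If every existing state is out, open a new one.
a: 0a undefined. 0a->0: ok.
b: 0b undefined. 0b->0: no, ac/aabc meet in 0 with "c" left. Open state 1: 0b->1.
c: 0c undefined. 0c->0: no, ac/acc meet in 0. 0c->1: ok.
ba: 1a undefined. 1a->0: no, ba/a meet in 0. 1a->1: ok.
bb: 1b undefined. 1b->0: no, abbcc/acc meet in 1 with "c" left. 1b->1: ok.
bc: 1c undefined. 1c->0: ok.
All examples now run through 2 states with every (state, symbol) defined. Accept strings end in {1}, Reject strings end in {0}; accept={1}.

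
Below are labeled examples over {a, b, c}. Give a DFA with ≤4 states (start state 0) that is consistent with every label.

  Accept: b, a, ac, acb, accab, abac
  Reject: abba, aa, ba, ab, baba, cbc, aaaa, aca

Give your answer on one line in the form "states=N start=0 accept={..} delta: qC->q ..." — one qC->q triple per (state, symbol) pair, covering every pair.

Grow the machine one transition at a time. Run the examples from 0; the earliest place one falls off (shortest prefix, ties alphabetical) gets sent to the lowest-numbered state that keeps every Accept/Reject pair distinguishable — a pair clashes when both reach the same state with identical unread suffix — and to a fresh state only if none does.
a: 0a undefined. 0a->0: no, b/ab meet in 0 with "b" left. Open state 1: 0a->1.
b: 0b undefined. 0b->0: no, a/ba meet in 1. 0b->1: ok.
c: 0c undefined. 0c->0: no, ac/cbc meet in 1 with "c" left. 0c->1: ok.
aa: 1a undefined. 1a->0: ok.
ab: 1b undefined. 1b->0: no, b/cbc meet in 1. 1b->1: no, b/ab meet in 1. Open state 2: 1b->2.
ac: 1c undefined. 1c->0: no, b/aca meet in 1. 1c->1: no, acb/ab meet in 2. 1c->2: no, ac/ab meet in 2. Open state 3: 1c->3.
aba: 2a undefined. 2a->0: ok.
abb: 2b undefined. 2b->0: no, b/abba meet in 1. 2b->1: ok.
aca: 3a undefined. 3a->0: ok.
acb: 3b undefined. 3b->0: no, acb/abba meet in 0. 3b->1: ok.
acc: 3c undefined. 3c->0: no, accab/ab meet in 2. 3c->1: ok.
cbc: 2c undefined. 2c->0: ok.
All examples now run through 4 states with every (state, symbol) defined. Accept strings end in {1,3}, Reject strings end in {0,2}; accept={1,3}.

states=4 start=0 accept={1,3} delta: 0a->1 0b->1 0c->1 1a->0 1b->2 1c->3 2a->0 2b->1 2c->0 3a->0 3b->1 3c->1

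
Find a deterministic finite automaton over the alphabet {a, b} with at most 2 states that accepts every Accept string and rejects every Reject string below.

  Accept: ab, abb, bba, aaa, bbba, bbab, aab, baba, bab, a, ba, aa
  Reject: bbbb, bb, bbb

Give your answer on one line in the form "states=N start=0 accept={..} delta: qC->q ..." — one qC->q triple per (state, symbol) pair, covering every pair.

states=2 start=0 accept={1} delta: 0a->1 0b->0 1a->1 1b->1

Fold the examples into a partial DFA from state 0: repeatedly fix the first undefined (state, symbol) met by the shortest-then-alphabetical prefix, trying targets in increasing order and rejecting any under which an Accept and a Reject string meet in one state with the same remainder; add a state when all current targets are rejected. Accepting states are where Accept strings end.
a: 0a undefined. 0a->0: no, abb/bb meet in 0 with "bb" left. Open state 1: 0a->1.
b: 0b undefined. 0b->0: ok.
aa: 1a undefined. 1a->0: no, aab/bbbb meet in 0. 1a->1: ok.
ab: 1b undefined. 1b->0: no, ab/bbbb meet in 0. 1b->1: ok.
All examples now run through 2 states with every (state, symbol) defined. Accept strings end in {1}, Reject strings end in {0}; accept={1}.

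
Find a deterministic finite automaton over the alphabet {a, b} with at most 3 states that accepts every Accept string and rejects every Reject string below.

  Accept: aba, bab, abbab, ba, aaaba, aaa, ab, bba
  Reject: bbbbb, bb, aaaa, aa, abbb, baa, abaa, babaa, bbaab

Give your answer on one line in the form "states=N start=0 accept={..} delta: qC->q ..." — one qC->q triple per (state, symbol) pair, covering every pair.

states=3 start=0 accept={1,2} delta: 0a->1 0b->0 1a->0 1b->2 2a->1 2b->0

State merging on the prefix tree: take the shortest (then alphabetical) example prefix whose next move is undefined and point that move at state 0, else 1, else 2, ...; a target is out if some Accept/Reject pair would then sit in one state with the same input left (inseparable). If every existing state is out, open a new one.
a: 0a undefined. 0a->0: no, aaa/aaaa meet in 0. Open state 1: 0a->1.
b: 0b undefined. 0b->0: ok.
aa: 1a undefined. 1a->0: ok.
ab: 1b undefined. 1b->0: no, bab/bbbbb meet in 0. 1b->1: no, aba/bbbbb meet in 0. Open state 2: 1b->2.
aba: 2a undefined. 2a->0: no, aba/bbbbb meet in 0. 2a->1: ok.
abb: 2b undefined. 2b->0: ok.
All examples now run through 3 states with every (state, symbol) defined. Accept strings end in {1,2}, Reject strings end in {0}; accept={1,2}.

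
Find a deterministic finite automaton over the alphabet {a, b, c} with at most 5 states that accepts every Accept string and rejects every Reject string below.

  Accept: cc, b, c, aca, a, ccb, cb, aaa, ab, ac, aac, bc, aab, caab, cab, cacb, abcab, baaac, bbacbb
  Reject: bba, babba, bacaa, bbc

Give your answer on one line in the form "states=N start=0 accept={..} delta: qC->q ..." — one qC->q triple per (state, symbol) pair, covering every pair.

State merging on the prefix tree: take the shortest (then alphabetical) example prefix whose next move is undefined and point that move at state 0, else 1, else 2, ...; a target is out if some Accept/Reject pair would then sit in one state with the same input left (inseparable). If every existing state is out, open a new one.
a: 0a undefined. 0a->0: ok.
b: 0b undefined. 0b->0: no, b/bba meet in 0. Open state 1: 0b->1.
c: 0c undefined. 0c->0: ok.
ba: 1a undefined. 1a->0: no, cc/bacaa meet in 0. 1a->1: ok.
bb: 1b undefined. 1b->0: no, cc/bba meet in 0. 1b->1: no, b/bba meet in 1. Open state 2: 1b->2.
bc: 1c undefined. 1c->0: no, cc/bacaa meet in 0. 1c->1: no, b/bacaa meet in 1. 1c->2: ok.
bba: 2a undefined. 2a->0: no, cc/bba meet in 0. 2a->1: no, b/bba meet in 1. 2a->2: no, bc/bba meet in 2. Open state 3: 2a->3.
bbc: 2c undefined. 2c->0: no, cc/bbc meet in 0. 2c->1: no, b/bbc meet in 1. 2c->2: no, bc/bbc meet in 2. 2c->3: ok.
babb: 2b undefined. 2b->0: no, cc/babba meet in 0. 2b->1: no, b/babba meet in 1. 2b->2: ok.
bbac: 3c undefined. 3c->0: ok.
abcab: 3b undefined. 3b->0: ok.
bacaa: 3a undefined. 3a->0: no, cc/bacaa meet in 0. 3a->1: no, b/bacaa meet in 1. 3a->2: no, bc/bacaa meet in 2. 3a->3: ok.
All examples now run through 4 states with every (state, symbol) defined. Accept strings end in {0,1,2}, Reject strings end in {3}; accept={0,1,2}.

states=4 start=0 accept={0,1,2} delta: 0a->0 0b->1 0c->0 1a->1 1b->2 1c->2 2a->3 2b->2 2c->3 3a->3 3b->0 3c->0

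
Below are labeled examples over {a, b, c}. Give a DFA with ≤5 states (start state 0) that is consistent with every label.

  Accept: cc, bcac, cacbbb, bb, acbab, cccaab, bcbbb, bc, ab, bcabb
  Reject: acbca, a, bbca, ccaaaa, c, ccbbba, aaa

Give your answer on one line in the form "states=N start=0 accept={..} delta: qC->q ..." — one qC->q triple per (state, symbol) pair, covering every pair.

states=3 start=0 accept={1} delta: 0a->0 0b->1 0c->2 1a->2 1b->1 1c->1 2a->0 2b->0 2c->1

Fold the examples into a partial DFA from state 0: repeatedly fix the first undefined (state, symbol) met by the shortest-then-alphabetical prefix, trying targets in increasing order and rejecting any under which an Accept and a Reject string meet in one state with the same remainder; add a state when all current targets are rejected. Accepting states are where Accept strings end.
a: 0a undefined. 0a->0: ok.
b: 0b undefined. 0b->0: no, bb/a meet in 0. Open state 1: 0b->1.
c: 0c undefined. 0c->0: no, cc/a meet in 0. 0c->1: no, ab/c meet in 1. Open state 2: 0c->2.
bb: 1b undefined. 1b->0: no, bb/a meet in 0. 1b->1: ok.
bc: 1c undefined. 1c->0: no, bcac/c meet in 2. 1c->1: ok.
ca: 2a undefined. 2a->0: ok.
cc: 2c undefined. 2c->0: no, cc/a meet in 0. 2c->1: ok.
acb: 2b undefined. 2b->0: ok.
bca: 1a undefined. 1a->0: no, bcac/c meet in 2. 1a->1: no, cc/bbca meet in 1. 1a->2: ok.
All examples now run through 3 states with every (state, symbol) defined. Accept strings end in {1}, Reject strings end in {0,2}; accept={1}.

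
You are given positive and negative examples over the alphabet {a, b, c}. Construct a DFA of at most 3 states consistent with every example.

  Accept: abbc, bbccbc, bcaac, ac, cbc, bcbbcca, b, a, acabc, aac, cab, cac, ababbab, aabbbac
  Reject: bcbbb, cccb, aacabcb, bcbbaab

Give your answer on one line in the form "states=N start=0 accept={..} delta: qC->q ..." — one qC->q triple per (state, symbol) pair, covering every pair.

State merging on the prefix tree: take the shortest (then alphabetical) example prefix whose next move is undefined and point that move at state 0, else 1, else 2, ...; a target is out if some Accept/Reject pair would then sit in one state with the same input left (inseparable). If every existing state is out, open a new one.
a: 0a undefined. 0a->0: ok.
b: 0b undefined. 0b->0: ok.
c: 0c undefined. 0c->0: no, abbc/bcbbb meet in 0. Open state 1: 0c->1.
ca: 1a undefined. 1a->0: ok.
cb: 1b undefined. 1b->0: no, b/bcbbb meet in 0. 1b->1: no, abbc/bcbbb meet in 1. Open state 2: 1b->2.
cc: 1c undefined. 1c->0: ok.
cbc: 2c undefined. 2c->0: ok.
bcbb: 2b undefined. 2b->0: no, cbc/bcbbb meet in 0. 2b->1: no, cbc/bcbbaab meet in 0. 2b->2: ok.
bcbba: 2a undefined. 2a->0: no, cbc/bcbbaab meet in 0. 2a->1: no, cbc/bcbbaab meet in 0. 2a->2: ok.
All examples now run through 3 states with every (state, symbol) defined. Accept strings end in {0,1}, Reject strings end in {2}; accept={0,1}.

states=3 start=0 accept={0,1} delta: 0a->0 0b->0 0c->1 1a->0 1b->2 1c->0 2a->2 2b->2 2c->0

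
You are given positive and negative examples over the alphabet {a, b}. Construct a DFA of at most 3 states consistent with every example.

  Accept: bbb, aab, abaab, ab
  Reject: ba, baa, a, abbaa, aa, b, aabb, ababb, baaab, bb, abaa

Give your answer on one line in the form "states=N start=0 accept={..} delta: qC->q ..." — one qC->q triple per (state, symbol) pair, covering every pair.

states=3 start=0 accept={0} delta: 0a->1 0b->2 1a->1 1b->0 2a->2 2b->1

Grow the machine one transition at a time. Run the examples from 0; the earliest place one falls off (shortest prefix, ties alphabetical) gets sent to the lowest-numbered state that keeps every Accept/Reject pair distinguishable — a pair clashes when both reach the same state with identical unread suffix — and to a fresh state only if none does.
a: 0a undefined. 0a->0: no, aab/b meet in 0 with "b" left. Open state 1: 0a->1.
b: 0b undefined. 0b->0: no, bbb/b meet in 0. 0b->1: no, ab/bb meet in 1 with "b" left. Open state 2: 0b->2.
aa: 1a undefined. 1a->0: no, aab/b meet in 2. 1a->1: ok.
ab: 1b undefined. 1b->0: ok.
ba: 2a undefined. 2a->0: no, aab/ba meet in 0. 2a->1: no, aab/baaab meet in 0. 2a->2: ok.
bb: 2b undefined. 2b->0: no, bbb/ba meet in 2. 2b->1: ok.
All examples now run through 3 states with every (state, symbol) defined. Accept strings end in {0}, Reject strings end in {1,2}; accept={0}.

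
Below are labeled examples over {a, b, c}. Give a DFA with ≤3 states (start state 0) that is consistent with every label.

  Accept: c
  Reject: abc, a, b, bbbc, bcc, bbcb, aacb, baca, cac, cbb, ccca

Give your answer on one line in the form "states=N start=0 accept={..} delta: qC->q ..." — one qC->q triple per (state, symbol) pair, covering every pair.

states=3 start=0 accept={2} delta: 0a->0 0b->1 0c->2 1a->0 1b->0 1c->1 2a->1 2b->0 2c->0

Fold the examples into a partial DFA from state 0: repeatedly fix the first undefined (state, symbol) met by the shortest-then-alphabetical prefix, trying targets in increasing order and rejecting any under which an Accept and a Reject string meet in one state with the same remainder; add a state when all current targets are rejected. Accepting states are where Accept strings end.
a: 0a undefined. 0a->0: ok.
b: 0b undefined. 0b->0: no, c/abc meet in 0 with "c" left. Open state 1: 0b->1.
c: 0c undefined. 0c->0: no, c/a meet in 0. 0c->1: no, c/b meet in 1. Open state 2: 0c->2.
ba: 1a undefined. 1a->0: ok.
bb: 1b undefined. 1b->0: ok.
bc: 1c undefined. 1c->0: no, c/bcc meet in 2. 1c->1: ok.
ca: 2a undefined. 2a->0: no, c/cac meet in 2. 2a->1: ok.
cb: 2b undefined. 2b->0: ok.
cc: 2c undefined. 2c->0: ok.
All examples now run through 3 states with every (state, symbol) defined. Accept strings end in {2}, Reject strings end in {0,1}; accept={2}.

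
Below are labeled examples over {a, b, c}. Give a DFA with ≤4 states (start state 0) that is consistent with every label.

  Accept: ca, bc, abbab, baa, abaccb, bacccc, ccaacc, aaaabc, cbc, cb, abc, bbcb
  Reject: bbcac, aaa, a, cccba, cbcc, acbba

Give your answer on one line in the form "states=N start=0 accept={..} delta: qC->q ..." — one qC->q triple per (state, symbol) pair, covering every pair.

states=4 start=0 accept={1,2,3} delta: 0a->0 0b->1 0c->1 1a->1 1b->2 1c->1 2a->0 2b->0 2c->3 3a->3 3b->1 3c->0

State merging on the prefix tree: take the shortest (then alphabetical) example prefix whose next move is undefined and point that move at state 0, else 1, else 2, ...; a target is out if some Accept/Reject pair would then sit in one state with the same input left (inseparable). If every existing state is out, open a new one.
a: 0a undefined. 0a->0: ok.
b: 0b undefined. 0b->0: no, abbab/aaa meet in 0. Open state 1: 0b->1.
c: 0c undefined. 0c->0: no, ca/aaa meet in 0. 0c->1: ok.
ba: 1a undefined. 1a->0: no, ca/aaa meet in 0. 1a->1: ok.
bb: 1b undefined. 1b->0: no, ca/acbba meet in 1. 1b->1: no, ca/acbba meet in 1. Open state 2: 1b->2.
bc: 1c undefined. 1c->0: no, bc/aaa meet in 0. 1c->1: ok.
bbc: 2c undefined. 2c->0: no, ca/bbcac meet in 1. 2c->1: no, ca/bbcac meet in 1. 2c->2: no, abaccb/cbcc meet in 2. Open state 3: 2c->3.
abba: 2a undefined. 2a->0: ok.
acbb: 2b undefined. 2b->0: ok.
bbca: 3a undefined. 3a->0: no, ca/bbcac meet in 1. 3a->1: no, ca/bbcac meet in 1. 3a->2: no, cbc/bbcac meet in 3. 3a->3: ok.
bbcb: 3b undefined. 3b->0: no, bbcb/aaa meet in 0. 3b->1: ok.
cbcc: 3c undefined. 3c->0: ok.
All examples now run through 4 states with every (state, symbol) defined. Accept strings end in {1,2,3}, Reject strings end in {0}; accept={1,2,3}.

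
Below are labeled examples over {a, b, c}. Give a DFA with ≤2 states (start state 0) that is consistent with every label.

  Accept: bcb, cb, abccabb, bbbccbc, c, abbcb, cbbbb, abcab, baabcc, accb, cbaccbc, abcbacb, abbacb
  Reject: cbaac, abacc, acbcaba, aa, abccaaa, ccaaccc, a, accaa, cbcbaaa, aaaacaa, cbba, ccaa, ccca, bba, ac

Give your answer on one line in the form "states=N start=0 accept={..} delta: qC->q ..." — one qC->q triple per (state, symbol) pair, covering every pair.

Fold the examples into a partial DFA from state 0: repeatedly fix the first undefined (state, symbol) met by the shortest-then-alphabetical prefix, trying targets in increasing order and rejecting any under which an Accept and a Reject string meet in one state with the same remainder; add a state when all current targets are rejected. Accepting states are where Accept strings end.
a: 0a undefined. 0a->0: no, c/ac meet in 0 with "c" left. Open state 1: 0a->1.
b: 0b undefined. 0b->0: ok.
c: 0c undefined. 0c->0: ok.
aa: 1a undefined. 1a->0: no, bcb/cbaac meet in 0. 1a->1: ok.
ab: 1b undefined. 1b->0: ok.
ac: 1c undefined. 1c->0: no, bcb/cbaac meet in 0. 1c->1: ok.
All examples now run through 2 states with every (state, symbol) defined. Accept strings end in {0}, Reject strings end in {1}; accept={0}.

states=2 start=0 accept={0} delta: 0a->1 0b->0 0c->0 1a->1 1b->0 1c->1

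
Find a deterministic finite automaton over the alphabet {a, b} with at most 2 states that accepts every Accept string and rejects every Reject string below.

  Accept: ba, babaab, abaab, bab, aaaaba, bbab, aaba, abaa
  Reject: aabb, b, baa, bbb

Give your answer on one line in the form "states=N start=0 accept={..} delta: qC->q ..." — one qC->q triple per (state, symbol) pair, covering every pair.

states=2 start=0 accept={1} delta: 0a->1 0b->0 1a->0 1b->1

Fold the examples into a partial DFA from state 0: repeatedly fix the first undefined (state, symbol) met by the shortest-then-alphabetical prefix, trying targets in increasing order and rejecting any under which an Accept and a Reject string meet in one state with the same remainder; add a state when all current targets are rejected. Accepting states are where Accept strings end.
a: 0a undefined. 0a->0: no, abaa/baa meet in 0 with "baa" left. Open state 1: 0a->1.
b: 0b undefined. 0b->0: ok.
aa: 1a undefined. 1a->0: ok.
ab: 1b undefined. 1b->0: no, babaab/aabb meet in 0. 1b->1: ok.
All examples now run through 2 states with every (state, symbol) defined. Accept strings end in {1}, Reject strings end in {0}; accept={1}.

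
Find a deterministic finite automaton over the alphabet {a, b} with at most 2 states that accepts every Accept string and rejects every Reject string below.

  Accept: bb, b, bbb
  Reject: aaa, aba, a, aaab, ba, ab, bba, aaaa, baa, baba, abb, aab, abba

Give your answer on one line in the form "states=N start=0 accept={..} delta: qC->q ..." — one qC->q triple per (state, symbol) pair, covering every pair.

states=2 start=0 accept={0} delta: 0a->1 0b->0 1a->1 1b->1

Fold the examples into a partial DFA from state 0: repeatedly fix the first undefined (state, symbol) met by the shortest-then-alphabetical prefix, trying targets in increasing order and rejecting any under which an Accept and a Reject string meet in one state with the same remainder; add a state when all current targets are rejected. Accepting states are where Accept strings end.
a: 0a undefined. 0a->0: no, bb/abb meet in 0 with "bb" left. Open state 1: 0a->1.
b: 0b undefined. 0b->0: ok.
aa: 1a undefined. 1a->0: no, bb/aaaa meet in 0. 1a->1: ok.
ab: 1b undefined. 1b->0: no, bb/aaab meet in 0. 1b->1: ok.
All examples now run through 2 states with every (state, symbol) defined. Accept strings end in {0}, Reject strings end in {1}; accept={0}.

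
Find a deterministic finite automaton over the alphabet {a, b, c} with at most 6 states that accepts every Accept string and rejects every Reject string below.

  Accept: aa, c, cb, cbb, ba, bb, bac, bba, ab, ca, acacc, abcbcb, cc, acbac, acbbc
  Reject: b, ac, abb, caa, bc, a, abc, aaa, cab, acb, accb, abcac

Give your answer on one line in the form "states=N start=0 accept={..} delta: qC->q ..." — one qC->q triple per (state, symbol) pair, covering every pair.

states=6 start=0 accept={0,2,3} delta: 0a->1 0b->1 0c->2 1a->0 1b->3 1c->4 2a->0 2b->2 2c->0 3a->0 3b->1 3c->4 4a->1 4b->5 4c->0 5a->0 5b->0 5c->1

Fold the examples into a partial DFA from state 0: repeatedly fix the first undefined (state, symbol) met by the shortest-then-alphabetical prefix, trying targets in increasing order and rejecting any under which an Accept and a Reject string meet in one state with the same remainder; add a state when all current targets are rejected. Accepting states are where Accept strings end.
a: 0a undefined. 0a->0: no, aa/a meet in 0. Open state 1: 0a->1.
b: 0b undefined. 0b->0: no, c/bc meet in 0 with "c" left. 0b->1: ok.
c: 0c undefined. 0c->0: no, aa/caa meet in 1 with "a" left. 0c->1: no, c/b meet in 1. Open state 2: 0c->2.
aa: 1a undefined. 1a->0: ok.
ab: 1b undefined. 1b->0: no, c/abc meet in 2. 1b->1: no, bb/b meet in 1. 1b->2: no, cb/abb meet in 2 with "b" left. Open state 3: 1b->3.
ac: 1c undefined. 1c->0: no, aa/ac meet in 0. 1c->1: no, bb/acb meet in 3. 1c->2: no, c/ac meet in 2. 1c->3: no, bb/ac meet in 3. Open state 4: 1c->4.
ca: 2a undefined. 2a->0: ok.
cb: 2b undefined. 2b->0: no, cbb/b meet in 1. 2b->1: no, cb/b meet in 1. 2b->2: ok.
cc: 2c undefined. 2c->0: ok.
abb: 3b undefined. 3b->0: no, aa/abb meet in 0. 3b->1: ok.
abc: 3c undefined. 3c->0: no, aa/abc meet in 0. 3c->1: no, c/abcac meet in 2. 3c->2: no, c/abc meet in 2. 3c->3: no, bb/abc meet in 3. 3c->4: ok.
aca: 4a undefined. 4a->0: no, c/abcac meet in 2. 4a->1: ok.
acb: 4b undefined. 4b->0: no, aa/acb meet in 0. 4b->1: no, abcbcb/b meet in 1. 4b->2: no, c/acb meet in 2. 4b->3: no, bb/acb meet in 3. 4b->4: no, abcbcb/accb meet in 4 with "cb" left. Open state 5: 4b->5.
acc: 4c undefined. 4c->0: ok.
bba: 3a undefined. 3a->0: ok.
acba: 5a undefined. 5a->0: ok.
acbb: 5b undefined. 5b->0: ok.
abcbc: 5c undefined. 5c->0: no, abcbcb/b meet in 1. 5c->1: ok.
All examples now run through 6 states with every (state, symbol) defined. Accept strings end in {0,2,3}, Reject strings end in {1,4,5}; accept={0,2,3}.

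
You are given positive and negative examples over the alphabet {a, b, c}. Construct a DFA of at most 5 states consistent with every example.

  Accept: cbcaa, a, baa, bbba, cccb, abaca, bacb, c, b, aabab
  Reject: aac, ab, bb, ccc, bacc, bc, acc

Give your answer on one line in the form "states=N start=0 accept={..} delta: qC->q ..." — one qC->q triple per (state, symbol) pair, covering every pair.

states=3 start=0 accept={1} delta: 0a->1 0b->1 0c->1 1a->1 1b->2 1c->2 2a->0 2b->1 2c->0

Fold the examples into a partial DFA from state 0: repeatedly fix the first undefined (state, symbol) met by the shortest-then-alphabetical prefix, trying targets in increasing order and rejecting any under which an Accept and a Reject string meet in one state with the same remainder; add a state when all current targets are rejected. Accepting states are where Accept strings end.
a: 0a undefined. 0a->0: no, c/aac meet in 0 with "c" left. Open state 1: 0a->1.
b: 0b undefined. 0b->0: no, c/bc meet in 0 with "c" left. 0b->1: ok.
c: 0c undefined. 0c->0: no, c/ccc meet in 0. 0c->1: ok.
aa: 1a undefined. 1a->0: no, a/aac meet in 1. 1a->1: ok.
ab: 1b undefined. 1b->0: no, aabab/ab meet in 0. 1b->1: no, a/ab meet in 1. Open state 2: 1b->2.
ac: 1c undefined. 1c->0: no, a/ccc meet in 1. 1c->1: no, a/aac meet in 1. 1c->2: ok.
aba: 2a undefined. 2a->0: ok.
acc: 2c undefined. 2c->0: ok.
bbb: 2b undefined. 2b->0: no, bacb/ccc meet in 0. 2b->1: ok.
All examples now run through 3 states with every (state, symbol) defined. Accept strings end in {1}, Reject strings end in {0,2}; accept={1}.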